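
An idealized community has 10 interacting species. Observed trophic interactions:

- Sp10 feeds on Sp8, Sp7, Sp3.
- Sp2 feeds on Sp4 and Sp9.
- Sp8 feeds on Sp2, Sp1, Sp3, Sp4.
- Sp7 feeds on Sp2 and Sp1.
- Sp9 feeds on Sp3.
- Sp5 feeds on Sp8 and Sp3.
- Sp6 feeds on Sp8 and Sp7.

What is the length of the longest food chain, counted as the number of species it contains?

One longest chain: Sp3 → Sp9 → Sp2 → Sp8 → Sp6.
It has 5 species and 4 links.

5 species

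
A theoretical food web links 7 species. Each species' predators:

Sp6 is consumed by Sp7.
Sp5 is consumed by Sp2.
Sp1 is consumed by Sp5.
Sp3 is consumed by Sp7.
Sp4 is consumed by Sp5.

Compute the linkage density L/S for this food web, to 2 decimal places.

L/S = 0.71

There are L = 5 links among S = 7 species.
L/S = 5/7 = 0.7143 ≈ 0.71.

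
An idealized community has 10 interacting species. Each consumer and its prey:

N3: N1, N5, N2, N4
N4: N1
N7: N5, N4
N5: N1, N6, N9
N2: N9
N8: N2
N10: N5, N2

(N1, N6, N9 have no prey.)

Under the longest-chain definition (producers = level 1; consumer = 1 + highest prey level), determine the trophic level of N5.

N1 is a producer → level 1.
N5 eats N1 (level 1); other prey at levels: N6 1, N9 1 → level 2.

Trophic level 2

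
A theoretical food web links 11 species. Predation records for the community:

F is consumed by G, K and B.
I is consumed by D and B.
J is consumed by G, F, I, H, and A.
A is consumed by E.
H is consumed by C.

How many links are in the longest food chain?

One longest chain: J → A → E.
It has 3 species and 2 links.

2 links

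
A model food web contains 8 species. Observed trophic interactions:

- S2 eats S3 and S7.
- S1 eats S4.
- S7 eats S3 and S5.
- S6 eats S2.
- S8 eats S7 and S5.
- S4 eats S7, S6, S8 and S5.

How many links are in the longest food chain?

5 links

One longest chain: S5 → S7 → S2 → S6 → S4 → S1.
It has 6 species and 5 links.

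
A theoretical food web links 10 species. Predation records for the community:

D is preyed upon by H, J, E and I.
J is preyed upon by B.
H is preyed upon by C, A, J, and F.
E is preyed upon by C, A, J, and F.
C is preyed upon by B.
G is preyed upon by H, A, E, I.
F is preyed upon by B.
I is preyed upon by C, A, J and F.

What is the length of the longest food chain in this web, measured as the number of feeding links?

One longest chain: G → E → C → B.
It has 4 species and 3 links.

3 links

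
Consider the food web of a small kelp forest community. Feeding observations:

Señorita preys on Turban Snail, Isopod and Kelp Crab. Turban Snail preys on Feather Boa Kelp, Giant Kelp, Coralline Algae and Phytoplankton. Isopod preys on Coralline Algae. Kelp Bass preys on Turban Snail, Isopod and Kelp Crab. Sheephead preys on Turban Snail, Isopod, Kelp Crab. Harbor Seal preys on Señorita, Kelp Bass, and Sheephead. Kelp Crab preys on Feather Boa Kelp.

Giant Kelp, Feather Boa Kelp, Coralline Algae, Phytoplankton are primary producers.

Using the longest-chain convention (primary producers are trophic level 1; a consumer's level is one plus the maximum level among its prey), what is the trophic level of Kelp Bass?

Feather Boa Kelp is a producer → level 1.
Kelp Crab eats Feather Boa Kelp → level 2.
Kelp Bass eats Kelp Crab (level 2); other prey at levels: Isopod 2, Turban Snail 2 → level 3.

Trophic level 3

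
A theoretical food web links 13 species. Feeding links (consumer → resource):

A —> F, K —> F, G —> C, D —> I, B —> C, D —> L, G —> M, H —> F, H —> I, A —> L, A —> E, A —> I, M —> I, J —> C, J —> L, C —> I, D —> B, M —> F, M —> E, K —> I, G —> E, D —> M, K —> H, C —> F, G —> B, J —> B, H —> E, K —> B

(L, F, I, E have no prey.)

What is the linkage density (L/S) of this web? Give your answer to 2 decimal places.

L/S = 2.15

There are L = 28 links among S = 13 species.
L/S = 28/13 = 2.1538 ≈ 2.15.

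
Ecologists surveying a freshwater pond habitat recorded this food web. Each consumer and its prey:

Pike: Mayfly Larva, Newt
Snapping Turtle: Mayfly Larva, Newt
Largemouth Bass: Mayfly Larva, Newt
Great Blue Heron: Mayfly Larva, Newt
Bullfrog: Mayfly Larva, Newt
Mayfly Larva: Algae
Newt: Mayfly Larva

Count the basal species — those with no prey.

1

Basal species (no prey listed): Algae.
Count: 1.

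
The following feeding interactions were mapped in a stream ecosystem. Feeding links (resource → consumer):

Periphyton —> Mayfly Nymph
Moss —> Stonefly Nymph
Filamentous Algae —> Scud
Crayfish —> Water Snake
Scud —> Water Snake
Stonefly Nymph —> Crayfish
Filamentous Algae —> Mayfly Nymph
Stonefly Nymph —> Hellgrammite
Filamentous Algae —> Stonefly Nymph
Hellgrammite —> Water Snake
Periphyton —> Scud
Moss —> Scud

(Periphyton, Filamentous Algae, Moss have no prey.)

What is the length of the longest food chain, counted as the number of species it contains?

4 species

One longest chain: Filamentous Algae → Stonefly Nymph → Crayfish → Water Snake.
It has 4 species and 3 links.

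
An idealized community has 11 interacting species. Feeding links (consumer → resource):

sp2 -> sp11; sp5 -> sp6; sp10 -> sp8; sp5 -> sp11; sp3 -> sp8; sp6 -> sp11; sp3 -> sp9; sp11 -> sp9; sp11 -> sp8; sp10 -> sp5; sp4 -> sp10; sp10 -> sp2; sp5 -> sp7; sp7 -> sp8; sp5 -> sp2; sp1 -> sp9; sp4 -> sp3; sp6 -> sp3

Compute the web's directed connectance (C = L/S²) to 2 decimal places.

The web has S = 11 species and L = 18 feeding links.
C = L / S² = 18 / 121 = 0.1488 ≈ 0.15.

C = 0.15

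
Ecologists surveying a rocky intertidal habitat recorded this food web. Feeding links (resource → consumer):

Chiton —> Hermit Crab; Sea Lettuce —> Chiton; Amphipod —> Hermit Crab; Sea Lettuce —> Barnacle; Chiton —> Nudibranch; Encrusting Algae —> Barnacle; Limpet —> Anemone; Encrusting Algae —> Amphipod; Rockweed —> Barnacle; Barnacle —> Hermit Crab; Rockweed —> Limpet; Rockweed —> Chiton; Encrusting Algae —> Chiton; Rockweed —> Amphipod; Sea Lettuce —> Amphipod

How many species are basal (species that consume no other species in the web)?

3

Basal species (no prey listed): Sea Lettuce, Encrusting Algae, Rockweed.
Count: 3.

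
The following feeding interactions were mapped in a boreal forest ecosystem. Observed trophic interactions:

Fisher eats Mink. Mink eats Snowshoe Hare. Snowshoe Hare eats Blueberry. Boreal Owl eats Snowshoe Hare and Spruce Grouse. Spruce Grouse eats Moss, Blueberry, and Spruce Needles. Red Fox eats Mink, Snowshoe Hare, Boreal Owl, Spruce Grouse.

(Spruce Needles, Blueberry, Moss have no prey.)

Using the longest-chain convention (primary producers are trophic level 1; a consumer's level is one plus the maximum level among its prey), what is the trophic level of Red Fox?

Trophic level 4

Blueberry is a producer → level 1.
Snowshoe Hare eats Blueberry → level 2.
Mink eats Snowshoe Hare → level 3.
Red Fox eats Mink (level 3); other prey at levels: Snowshoe Hare 2, Spruce Grouse 2, Boreal Owl 3 → level 4.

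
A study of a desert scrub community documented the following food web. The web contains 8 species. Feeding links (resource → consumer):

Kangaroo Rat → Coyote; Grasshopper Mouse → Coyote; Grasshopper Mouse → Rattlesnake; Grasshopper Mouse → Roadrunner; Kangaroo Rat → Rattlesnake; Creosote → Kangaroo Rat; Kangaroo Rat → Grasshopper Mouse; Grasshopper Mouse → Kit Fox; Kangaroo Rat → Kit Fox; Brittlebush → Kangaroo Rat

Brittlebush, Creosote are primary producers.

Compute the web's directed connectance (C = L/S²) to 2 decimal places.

C = 0.16

The web has S = 8 species and L = 10 feeding links.
C = L / S² = 10 / 64 = 0.1562 ≈ 0.16.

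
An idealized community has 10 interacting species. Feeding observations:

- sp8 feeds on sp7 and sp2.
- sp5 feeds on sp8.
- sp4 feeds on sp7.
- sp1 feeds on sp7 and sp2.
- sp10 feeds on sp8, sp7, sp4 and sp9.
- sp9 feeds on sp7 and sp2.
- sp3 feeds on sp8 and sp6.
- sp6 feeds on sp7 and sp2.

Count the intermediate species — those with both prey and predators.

4

Intermediate species (has both prey and predators): sp6, sp9, sp4, sp8.
Count: 4.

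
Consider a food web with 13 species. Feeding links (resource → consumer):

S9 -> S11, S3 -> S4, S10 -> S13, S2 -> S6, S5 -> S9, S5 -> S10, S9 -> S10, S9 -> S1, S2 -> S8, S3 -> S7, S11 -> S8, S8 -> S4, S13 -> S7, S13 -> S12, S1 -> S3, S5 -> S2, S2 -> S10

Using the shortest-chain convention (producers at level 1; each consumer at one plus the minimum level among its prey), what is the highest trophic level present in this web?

4

Producers (level 1): S5.
Following each consumer down to its lowest-level prey: S5 → S10 → S13 → S12 (levels 1 through 4).
All prey of S12 (S13 3) are at level 3 or above, so S12 is at level 1 + 3 = 4.
Every consumer has at least one prey at level 3 or below, so none exceeds level 4.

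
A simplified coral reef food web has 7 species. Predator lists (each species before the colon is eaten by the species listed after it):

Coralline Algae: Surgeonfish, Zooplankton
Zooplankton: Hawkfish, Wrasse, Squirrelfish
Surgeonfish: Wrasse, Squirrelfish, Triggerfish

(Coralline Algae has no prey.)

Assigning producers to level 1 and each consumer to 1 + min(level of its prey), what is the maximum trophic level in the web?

3

Producers (level 1): Coralline Algae.
Following each consumer down to its lowest-level prey: Coralline Algae → Surgeonfish → Triggerfish (levels 1 through 3).
All prey of Triggerfish (Surgeonfish 2) are at level 2 or above, so Triggerfish is at level 1 + 2 = 3.
Every consumer has at least one prey at level 2 or below, so none exceeds level 3.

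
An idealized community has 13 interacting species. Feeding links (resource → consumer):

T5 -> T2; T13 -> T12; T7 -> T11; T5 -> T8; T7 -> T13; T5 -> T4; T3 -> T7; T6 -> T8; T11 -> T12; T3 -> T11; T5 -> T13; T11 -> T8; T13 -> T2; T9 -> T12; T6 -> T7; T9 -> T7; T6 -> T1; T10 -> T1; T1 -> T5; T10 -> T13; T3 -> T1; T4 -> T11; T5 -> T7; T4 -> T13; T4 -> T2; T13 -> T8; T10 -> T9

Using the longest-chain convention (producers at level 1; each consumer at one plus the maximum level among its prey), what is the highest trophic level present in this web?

Producers (level 1): T10, T3, T6.
T10 → T1 → T5 → T4 → T13 → T2 gives T2 level 6.
No species has a prey at level 6, so no species reaches level 7.

6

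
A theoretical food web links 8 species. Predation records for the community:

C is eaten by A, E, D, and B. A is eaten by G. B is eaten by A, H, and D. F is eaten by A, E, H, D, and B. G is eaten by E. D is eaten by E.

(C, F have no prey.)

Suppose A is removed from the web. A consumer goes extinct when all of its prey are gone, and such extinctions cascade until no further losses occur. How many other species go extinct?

Remove A.
Round 1: G (all prey gone) → extinct.
No further losses. Total secondary extinctions: 1.

1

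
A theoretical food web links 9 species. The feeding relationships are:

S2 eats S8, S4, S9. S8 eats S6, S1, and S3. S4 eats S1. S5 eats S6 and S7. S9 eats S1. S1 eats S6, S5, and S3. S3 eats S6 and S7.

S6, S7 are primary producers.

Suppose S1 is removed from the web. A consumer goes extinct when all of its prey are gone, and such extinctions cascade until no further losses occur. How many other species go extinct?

Remove S1.
Round 1: S9 (all prey gone), S4 (all prey gone) → extinct.
No further losses. Total secondary extinctions: 2.

2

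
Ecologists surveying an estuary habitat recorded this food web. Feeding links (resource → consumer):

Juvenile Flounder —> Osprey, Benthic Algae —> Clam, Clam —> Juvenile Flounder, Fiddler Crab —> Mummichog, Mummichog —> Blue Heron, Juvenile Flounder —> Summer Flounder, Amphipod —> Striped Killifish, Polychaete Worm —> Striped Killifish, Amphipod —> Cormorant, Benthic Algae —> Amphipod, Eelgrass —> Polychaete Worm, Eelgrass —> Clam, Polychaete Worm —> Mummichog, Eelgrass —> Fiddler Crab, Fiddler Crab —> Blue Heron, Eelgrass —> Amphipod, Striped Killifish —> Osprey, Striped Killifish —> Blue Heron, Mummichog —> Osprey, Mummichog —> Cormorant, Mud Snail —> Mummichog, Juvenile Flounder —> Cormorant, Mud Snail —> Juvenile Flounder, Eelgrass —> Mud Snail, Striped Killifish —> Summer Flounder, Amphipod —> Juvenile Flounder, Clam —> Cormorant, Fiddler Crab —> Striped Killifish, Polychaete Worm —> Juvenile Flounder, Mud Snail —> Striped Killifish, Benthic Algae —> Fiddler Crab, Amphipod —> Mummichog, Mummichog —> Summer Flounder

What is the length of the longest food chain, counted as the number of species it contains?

One longest chain: Eelgrass → Amphipod → Juvenile Flounder → Osprey.
It has 4 species and 3 links.

4 species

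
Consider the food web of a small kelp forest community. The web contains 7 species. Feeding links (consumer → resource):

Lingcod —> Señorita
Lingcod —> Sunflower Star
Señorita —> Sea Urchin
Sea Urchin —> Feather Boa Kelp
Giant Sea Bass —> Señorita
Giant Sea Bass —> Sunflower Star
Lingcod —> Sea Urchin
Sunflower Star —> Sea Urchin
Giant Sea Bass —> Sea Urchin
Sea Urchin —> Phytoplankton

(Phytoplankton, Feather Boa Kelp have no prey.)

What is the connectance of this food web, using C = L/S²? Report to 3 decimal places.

The web has S = 7 species and L = 10 feeding links.
C = L / S² = 10 / 49 = 0.2041 ≈ 0.204.

C = 0.204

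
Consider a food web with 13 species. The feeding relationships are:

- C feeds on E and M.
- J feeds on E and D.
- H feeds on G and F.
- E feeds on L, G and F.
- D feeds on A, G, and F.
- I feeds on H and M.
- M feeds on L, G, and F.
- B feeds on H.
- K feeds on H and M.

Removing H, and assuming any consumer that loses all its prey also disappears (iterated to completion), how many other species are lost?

1

Remove H.
Round 1: B (all prey gone) → extinct.
No further losses. Total secondary extinctions: 1.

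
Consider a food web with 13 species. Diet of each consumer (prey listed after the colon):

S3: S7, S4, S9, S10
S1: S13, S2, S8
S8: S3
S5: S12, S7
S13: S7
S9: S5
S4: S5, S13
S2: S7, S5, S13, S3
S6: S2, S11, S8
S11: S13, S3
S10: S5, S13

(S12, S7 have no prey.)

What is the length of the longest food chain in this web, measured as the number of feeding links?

5 links

One longest chain: S12 → S5 → S4 → S3 → S2 → S1.
It has 6 species and 5 links.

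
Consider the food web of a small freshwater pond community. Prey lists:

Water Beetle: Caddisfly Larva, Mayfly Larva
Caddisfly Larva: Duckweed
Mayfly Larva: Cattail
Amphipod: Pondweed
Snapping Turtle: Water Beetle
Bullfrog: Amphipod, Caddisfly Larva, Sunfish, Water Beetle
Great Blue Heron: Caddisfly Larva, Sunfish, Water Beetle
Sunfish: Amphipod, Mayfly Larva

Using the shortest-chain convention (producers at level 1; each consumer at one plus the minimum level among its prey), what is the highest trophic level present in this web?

4

Producers (level 1): Duckweed, Cattail, Pondweed.
Following each consumer down to its lowest-level prey: Duckweed → Caddisfly Larva → Water Beetle → Snapping Turtle (levels 1 through 4).
All prey of Snapping Turtle (Water Beetle 3) are at level 3 or above, so Snapping Turtle is at level 1 + 3 = 4.
Every consumer has at least one prey at level 3 or below, so none exceeds level 4.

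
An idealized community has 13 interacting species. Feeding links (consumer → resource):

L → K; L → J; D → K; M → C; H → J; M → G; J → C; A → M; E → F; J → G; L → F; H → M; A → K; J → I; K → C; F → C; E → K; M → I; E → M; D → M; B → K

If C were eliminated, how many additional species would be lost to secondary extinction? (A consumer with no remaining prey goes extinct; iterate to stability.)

3

Remove C.
Round 1: F (all prey gone), K (all prey gone) → extinct.
Round 2: B (all prey gone) → extinct.
No further losses. Total secondary extinctions: 3.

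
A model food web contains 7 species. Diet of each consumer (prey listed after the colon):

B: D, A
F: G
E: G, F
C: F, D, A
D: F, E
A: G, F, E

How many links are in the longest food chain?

4 links

One longest chain: G → F → E → D → B.
It has 5 species and 4 links.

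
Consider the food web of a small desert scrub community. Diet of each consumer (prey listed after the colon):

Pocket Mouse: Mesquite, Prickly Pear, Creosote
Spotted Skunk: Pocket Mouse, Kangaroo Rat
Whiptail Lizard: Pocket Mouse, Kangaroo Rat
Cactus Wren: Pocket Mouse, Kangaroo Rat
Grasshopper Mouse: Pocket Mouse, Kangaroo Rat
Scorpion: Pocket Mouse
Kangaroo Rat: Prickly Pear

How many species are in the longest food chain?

3 species

One longest chain: Mesquite → Pocket Mouse → Scorpion.
It has 3 species and 2 links.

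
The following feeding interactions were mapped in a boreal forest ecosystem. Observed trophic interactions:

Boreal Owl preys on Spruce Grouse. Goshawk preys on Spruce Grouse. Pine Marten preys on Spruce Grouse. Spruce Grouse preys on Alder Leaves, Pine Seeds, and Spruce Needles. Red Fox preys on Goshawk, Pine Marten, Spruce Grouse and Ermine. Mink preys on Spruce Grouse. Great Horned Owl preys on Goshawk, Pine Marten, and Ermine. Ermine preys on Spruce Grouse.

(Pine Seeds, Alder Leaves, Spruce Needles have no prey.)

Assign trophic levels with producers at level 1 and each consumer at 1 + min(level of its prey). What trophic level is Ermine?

Trophic level 3

Pine Seeds is a producer → level 1.
Spruce Grouse eats Pine Seeds → level 2.
Ermine eats Spruce Grouse → level 3.
No prey of Ermine is below level 2, so 3 is the minimum.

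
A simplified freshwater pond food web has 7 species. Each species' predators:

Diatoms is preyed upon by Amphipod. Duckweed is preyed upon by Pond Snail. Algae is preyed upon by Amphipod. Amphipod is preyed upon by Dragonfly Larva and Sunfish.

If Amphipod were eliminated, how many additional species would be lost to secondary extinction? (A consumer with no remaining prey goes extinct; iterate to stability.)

2

Remove Amphipod.
Round 1: Sunfish (all prey gone), Dragonfly Larva (all prey gone) → extinct.
No further losses. Total secondary extinctions: 2.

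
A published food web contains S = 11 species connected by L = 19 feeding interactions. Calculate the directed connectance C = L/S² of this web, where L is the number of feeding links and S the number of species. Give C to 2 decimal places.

The web has S = 11 species and L = 19 feeding links.
C = L / S² = 19 / 121 = 0.1570 ≈ 0.16.

C = 0.16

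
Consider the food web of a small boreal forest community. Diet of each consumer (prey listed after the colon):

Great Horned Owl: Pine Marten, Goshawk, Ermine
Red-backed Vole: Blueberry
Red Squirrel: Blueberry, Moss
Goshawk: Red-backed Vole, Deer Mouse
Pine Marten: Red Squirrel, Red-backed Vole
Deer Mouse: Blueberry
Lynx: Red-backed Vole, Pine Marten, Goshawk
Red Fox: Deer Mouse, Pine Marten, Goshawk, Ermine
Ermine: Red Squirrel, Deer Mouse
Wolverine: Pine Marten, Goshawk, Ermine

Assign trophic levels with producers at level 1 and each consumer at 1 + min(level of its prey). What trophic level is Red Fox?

Trophic level 3

Blueberry is a producer → level 1.
Deer Mouse eats Blueberry → level 2.
Red Fox eats Deer Mouse → level 3.
No prey of Red Fox is below level 2, so 3 is the minimum.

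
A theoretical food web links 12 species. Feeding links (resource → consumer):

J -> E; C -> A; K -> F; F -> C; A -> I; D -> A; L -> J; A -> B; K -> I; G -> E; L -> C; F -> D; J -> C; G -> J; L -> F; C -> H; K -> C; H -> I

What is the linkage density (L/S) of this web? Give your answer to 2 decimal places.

L/S = 1.50

There are L = 18 links among S = 12 species.
L/S = 18/12 = 1.5000 ≈ 1.50.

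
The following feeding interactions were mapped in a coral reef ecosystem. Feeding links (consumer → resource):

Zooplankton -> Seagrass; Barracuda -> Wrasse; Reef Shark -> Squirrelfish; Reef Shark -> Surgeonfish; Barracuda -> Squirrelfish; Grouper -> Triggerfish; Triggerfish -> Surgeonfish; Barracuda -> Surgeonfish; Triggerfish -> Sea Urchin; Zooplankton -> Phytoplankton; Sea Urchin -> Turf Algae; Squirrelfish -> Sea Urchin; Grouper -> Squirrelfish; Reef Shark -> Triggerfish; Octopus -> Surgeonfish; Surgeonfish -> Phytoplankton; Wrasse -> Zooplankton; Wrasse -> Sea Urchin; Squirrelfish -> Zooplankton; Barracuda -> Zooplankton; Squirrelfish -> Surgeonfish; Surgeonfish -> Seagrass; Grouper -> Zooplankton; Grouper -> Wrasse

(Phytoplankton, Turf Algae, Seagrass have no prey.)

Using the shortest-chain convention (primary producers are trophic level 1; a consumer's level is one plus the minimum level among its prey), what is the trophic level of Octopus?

Trophic level 3

Phytoplankton is a producer → level 1.
Surgeonfish eats Phytoplankton → level 2.
Octopus eats Surgeonfish → level 3.
No prey of Octopus is below level 2, so 3 is the minimum.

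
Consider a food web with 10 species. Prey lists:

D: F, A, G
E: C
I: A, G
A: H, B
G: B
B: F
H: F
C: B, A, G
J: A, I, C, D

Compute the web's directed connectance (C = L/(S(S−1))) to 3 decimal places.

The web has S = 10 species and L = 18 feeding links.
C = L / (S(S−1)) = 18 / 90 = 0.2000 ≈ 0.200.

C = 0.200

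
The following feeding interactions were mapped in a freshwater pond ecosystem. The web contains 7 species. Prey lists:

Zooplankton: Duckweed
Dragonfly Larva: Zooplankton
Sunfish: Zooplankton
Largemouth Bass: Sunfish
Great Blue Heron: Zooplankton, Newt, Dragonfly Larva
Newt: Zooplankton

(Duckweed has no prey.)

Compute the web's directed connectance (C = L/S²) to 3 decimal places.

The web has S = 7 species and L = 8 feeding links.
C = L / S² = 8 / 49 = 0.1633 ≈ 0.163.

C = 0.163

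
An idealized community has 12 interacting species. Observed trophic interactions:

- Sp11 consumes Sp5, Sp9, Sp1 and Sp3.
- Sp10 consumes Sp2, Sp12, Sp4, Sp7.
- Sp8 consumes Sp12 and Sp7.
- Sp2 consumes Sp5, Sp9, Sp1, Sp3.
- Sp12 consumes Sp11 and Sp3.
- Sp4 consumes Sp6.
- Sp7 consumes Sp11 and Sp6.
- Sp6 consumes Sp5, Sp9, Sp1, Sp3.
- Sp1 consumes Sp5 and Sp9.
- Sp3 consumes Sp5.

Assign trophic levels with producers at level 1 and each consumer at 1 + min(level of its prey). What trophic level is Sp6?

Trophic level 2

Sp5 is a producer → level 1.
Sp6 eats Sp5 → level 2.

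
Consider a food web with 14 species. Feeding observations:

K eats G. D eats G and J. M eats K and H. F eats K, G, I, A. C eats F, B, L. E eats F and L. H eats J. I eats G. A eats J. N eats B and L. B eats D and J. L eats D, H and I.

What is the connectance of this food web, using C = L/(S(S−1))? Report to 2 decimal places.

C = 0.13

The web has S = 14 species and L = 24 feeding links.
C = L / (S(S−1)) = 24 / 182 = 0.1319 ≈ 0.13.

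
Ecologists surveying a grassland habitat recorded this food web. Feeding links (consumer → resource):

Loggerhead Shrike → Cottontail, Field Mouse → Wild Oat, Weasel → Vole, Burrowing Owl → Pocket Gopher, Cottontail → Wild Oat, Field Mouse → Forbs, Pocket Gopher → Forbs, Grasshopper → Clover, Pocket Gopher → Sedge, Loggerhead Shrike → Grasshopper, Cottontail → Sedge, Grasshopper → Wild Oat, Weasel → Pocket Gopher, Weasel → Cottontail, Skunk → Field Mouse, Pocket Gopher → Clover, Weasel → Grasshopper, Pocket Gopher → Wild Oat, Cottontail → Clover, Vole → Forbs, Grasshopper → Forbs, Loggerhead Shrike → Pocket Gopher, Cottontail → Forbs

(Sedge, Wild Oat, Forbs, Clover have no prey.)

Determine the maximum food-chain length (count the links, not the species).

One longest chain: Sedge → Pocket Gopher → Loggerhead Shrike.
It has 3 species and 2 links.

2 links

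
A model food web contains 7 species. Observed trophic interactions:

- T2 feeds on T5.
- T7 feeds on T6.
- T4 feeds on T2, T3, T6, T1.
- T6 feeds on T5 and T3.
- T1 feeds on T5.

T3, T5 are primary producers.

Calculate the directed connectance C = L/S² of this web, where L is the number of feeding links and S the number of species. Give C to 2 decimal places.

C = 0.18

The web has S = 7 species and L = 9 feeding links.
C = L / S² = 9 / 49 = 0.1837 ≈ 0.18.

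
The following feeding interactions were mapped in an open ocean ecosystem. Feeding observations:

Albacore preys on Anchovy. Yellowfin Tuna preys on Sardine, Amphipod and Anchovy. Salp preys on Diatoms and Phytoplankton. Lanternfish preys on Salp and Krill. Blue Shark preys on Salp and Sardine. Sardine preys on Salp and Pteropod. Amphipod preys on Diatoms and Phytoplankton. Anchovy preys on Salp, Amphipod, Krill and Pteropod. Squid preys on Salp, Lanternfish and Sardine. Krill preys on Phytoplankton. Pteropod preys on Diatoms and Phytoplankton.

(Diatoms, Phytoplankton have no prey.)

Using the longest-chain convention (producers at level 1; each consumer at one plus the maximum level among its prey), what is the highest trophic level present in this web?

4

Producers (level 1): Diatoms, Phytoplankton.
Diatoms → Pteropod → Anchovy → Yellowfin Tuna gives Yellowfin Tuna level 4.
No species has a prey at level 4, so no species reaches level 5.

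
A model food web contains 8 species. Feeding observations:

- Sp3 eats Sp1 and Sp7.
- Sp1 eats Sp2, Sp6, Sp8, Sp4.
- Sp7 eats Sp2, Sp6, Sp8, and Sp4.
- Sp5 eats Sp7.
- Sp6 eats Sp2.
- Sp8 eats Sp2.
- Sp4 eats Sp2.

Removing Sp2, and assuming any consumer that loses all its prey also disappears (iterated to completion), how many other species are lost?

7

Remove Sp2.
Round 1: Sp4 (all prey gone), Sp8 (all prey gone), Sp6 (all prey gone) → extinct.
Round 2: Sp7 (all prey gone), Sp1 (all prey gone) → extinct.
Round 3: Sp3 (all prey gone), Sp5 (all prey gone) → extinct.
No further losses. Total secondary extinctions: 7.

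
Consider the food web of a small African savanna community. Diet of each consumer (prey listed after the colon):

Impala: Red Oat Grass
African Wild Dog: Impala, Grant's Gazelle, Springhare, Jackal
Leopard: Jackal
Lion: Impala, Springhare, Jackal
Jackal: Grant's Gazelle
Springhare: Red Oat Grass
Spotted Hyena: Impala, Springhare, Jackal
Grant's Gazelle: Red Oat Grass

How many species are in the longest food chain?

One longest chain: Red Oat Grass → Grant's Gazelle → Jackal → Leopard.
It has 4 species and 3 links.

4 species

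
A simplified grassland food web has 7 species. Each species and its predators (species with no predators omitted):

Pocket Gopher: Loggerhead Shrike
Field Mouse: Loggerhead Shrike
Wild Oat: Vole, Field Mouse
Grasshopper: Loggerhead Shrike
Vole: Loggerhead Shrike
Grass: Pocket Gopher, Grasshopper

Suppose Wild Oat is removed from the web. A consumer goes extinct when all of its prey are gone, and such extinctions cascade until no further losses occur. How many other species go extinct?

2

Remove Wild Oat.
Round 1: Vole (all prey gone), Field Mouse (all prey gone) → extinct.
No further losses. Total secondary extinctions: 2.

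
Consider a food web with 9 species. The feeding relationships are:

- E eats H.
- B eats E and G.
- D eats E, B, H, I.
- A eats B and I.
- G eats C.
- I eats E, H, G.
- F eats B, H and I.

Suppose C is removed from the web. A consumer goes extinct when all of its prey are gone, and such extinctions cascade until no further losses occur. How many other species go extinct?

Remove C.
Round 1: G (all prey gone) → extinct.
No further losses. Total secondary extinctions: 1.

1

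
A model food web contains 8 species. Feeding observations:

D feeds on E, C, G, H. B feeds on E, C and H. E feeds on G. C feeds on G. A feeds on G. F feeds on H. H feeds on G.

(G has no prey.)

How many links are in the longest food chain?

2 links

One longest chain: G → E → D.
It has 3 species and 2 links.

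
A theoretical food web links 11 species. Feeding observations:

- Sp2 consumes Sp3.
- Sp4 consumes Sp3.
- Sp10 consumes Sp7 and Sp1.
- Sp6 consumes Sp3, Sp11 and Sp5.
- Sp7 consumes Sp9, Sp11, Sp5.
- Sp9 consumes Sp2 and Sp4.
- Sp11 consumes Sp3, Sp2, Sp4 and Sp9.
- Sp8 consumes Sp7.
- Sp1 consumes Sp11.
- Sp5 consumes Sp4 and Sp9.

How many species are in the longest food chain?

6 species

One longest chain: Sp3 → Sp2 → Sp9 → Sp5 → Sp7 → Sp8.
It has 6 species and 5 links.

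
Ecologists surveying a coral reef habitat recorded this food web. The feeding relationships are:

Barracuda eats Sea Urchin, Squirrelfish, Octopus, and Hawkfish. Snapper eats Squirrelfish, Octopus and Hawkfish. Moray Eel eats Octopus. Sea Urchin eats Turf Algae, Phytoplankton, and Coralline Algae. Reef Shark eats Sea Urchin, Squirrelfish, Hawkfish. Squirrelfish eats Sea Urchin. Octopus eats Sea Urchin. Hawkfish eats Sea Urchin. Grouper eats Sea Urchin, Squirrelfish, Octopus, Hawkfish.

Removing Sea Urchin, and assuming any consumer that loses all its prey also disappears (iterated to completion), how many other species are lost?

8

Remove Sea Urchin.
Round 1: Hawkfish (all prey gone), Squirrelfish (all prey gone), Octopus (all prey gone) → extinct.
Round 2: Grouper (all prey gone), Reef Shark (all prey gone), Snapper (all prey gone), Barracuda (all prey gone), Moray Eel (all prey gone) → extinct.
No further losses. Total secondary extinctions: 8.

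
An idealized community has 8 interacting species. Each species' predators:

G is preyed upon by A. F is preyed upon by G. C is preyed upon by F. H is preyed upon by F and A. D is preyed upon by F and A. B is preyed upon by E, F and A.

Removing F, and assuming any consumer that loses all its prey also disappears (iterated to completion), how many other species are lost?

Remove F.
Round 1: G (all prey gone) → extinct.
No further losses. Total secondary extinctions: 1.

1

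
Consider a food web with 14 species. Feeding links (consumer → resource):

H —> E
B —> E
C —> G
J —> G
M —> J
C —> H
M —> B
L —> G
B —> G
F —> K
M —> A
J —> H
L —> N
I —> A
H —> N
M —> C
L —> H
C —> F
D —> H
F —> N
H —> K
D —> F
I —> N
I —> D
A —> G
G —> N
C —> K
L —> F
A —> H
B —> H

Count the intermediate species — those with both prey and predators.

8

Intermediate species (has both prey and predators): H, F, G, A, C, B, J, D.
Count: 8.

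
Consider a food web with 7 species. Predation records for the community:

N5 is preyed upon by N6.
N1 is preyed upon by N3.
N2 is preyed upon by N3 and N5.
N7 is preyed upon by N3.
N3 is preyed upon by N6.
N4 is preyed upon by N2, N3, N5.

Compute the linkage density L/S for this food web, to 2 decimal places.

L/S = 1.29

There are L = 9 links among S = 7 species.
L/S = 9/7 = 1.2857 ≈ 1.29.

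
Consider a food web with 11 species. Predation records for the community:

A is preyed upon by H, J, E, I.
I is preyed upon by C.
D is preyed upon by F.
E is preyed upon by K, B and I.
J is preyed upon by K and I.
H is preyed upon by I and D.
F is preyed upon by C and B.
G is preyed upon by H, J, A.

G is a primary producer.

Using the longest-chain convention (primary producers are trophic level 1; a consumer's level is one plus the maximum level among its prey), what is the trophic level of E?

Trophic level 3

G is a producer → level 1.
A eats G → level 2.
E eats A → level 3.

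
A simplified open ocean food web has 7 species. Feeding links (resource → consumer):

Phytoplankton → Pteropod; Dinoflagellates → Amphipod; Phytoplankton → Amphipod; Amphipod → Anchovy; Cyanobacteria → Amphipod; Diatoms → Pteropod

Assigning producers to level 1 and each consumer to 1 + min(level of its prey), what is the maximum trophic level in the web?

3

Producers (level 1): Cyanobacteria, Dinoflagellates, Diatoms, Phytoplankton.
Following each consumer down to its lowest-level prey: Cyanobacteria → Amphipod → Anchovy (levels 1 through 3).
All prey of Anchovy (Amphipod 2) are at level 2 or above, so Anchovy is at level 1 + 2 = 3.
Every consumer has at least one prey at level 2 or below, so none exceeds level 3.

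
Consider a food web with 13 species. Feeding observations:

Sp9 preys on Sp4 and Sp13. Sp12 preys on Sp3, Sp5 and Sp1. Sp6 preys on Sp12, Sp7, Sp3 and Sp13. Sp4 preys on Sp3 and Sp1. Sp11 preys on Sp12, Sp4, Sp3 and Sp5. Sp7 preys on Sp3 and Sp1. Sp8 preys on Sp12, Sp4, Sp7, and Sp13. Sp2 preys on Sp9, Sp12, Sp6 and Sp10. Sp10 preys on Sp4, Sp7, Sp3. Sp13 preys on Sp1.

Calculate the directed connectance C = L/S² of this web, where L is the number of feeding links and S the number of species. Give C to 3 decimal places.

The web has S = 13 species and L = 29 feeding links.
C = L / S² = 29 / 169 = 0.1716 ≈ 0.172.

C = 0.172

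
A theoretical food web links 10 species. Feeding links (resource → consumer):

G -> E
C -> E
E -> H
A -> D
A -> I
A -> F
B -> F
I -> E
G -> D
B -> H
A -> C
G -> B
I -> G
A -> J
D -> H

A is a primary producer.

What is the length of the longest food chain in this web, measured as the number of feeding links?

One longest chain: A → I → G → B → F.
It has 5 species and 4 links.

4 links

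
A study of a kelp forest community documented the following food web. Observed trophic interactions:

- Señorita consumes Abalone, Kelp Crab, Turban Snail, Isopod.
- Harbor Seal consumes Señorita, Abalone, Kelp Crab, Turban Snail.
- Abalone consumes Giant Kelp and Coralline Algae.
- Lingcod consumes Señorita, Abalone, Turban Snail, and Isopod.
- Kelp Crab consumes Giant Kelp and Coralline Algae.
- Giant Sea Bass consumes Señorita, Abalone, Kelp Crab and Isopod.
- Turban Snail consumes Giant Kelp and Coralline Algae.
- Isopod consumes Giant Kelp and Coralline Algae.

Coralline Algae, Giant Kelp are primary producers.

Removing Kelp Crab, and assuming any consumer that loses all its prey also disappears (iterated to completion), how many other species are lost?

Remove Kelp Crab.
Every predator of it retains at least one other prey: Señorita still has Turban Snail, Abalone, Isopod; Giant Sea Bass still has Abalone, Isopod, Señorita; Harbor Seal still has Turban Snail, Abalone, Señorita.
No consumer loses all prey, so no secondary extinctions occur.

0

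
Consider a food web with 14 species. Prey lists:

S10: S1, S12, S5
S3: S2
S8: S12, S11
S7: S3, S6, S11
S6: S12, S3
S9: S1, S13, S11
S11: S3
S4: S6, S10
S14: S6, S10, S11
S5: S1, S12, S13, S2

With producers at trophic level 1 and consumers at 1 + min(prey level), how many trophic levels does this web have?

Producers (level 1): S1, S12, S13, S2.
Following each consumer down to its lowest-level prey: S2 → S3 → S7 (levels 1 through 3).
All prey of S7 (S3 2, S6 2, S11 3) are at level 2 or above, so S7 is at level 1 + 2 = 3.
Every consumer has at least one prey at level 2 or below, so none exceeds level 3.

3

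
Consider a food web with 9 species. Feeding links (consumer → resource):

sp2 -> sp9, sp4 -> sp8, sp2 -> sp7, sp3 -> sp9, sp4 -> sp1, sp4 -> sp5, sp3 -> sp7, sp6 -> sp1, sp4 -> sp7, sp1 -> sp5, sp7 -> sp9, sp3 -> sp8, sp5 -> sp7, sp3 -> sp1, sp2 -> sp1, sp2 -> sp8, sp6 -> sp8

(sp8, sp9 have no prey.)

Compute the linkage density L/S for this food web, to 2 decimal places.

There are L = 17 links among S = 9 species.
L/S = 17/9 = 1.8889 ≈ 1.89.

L/S = 1.89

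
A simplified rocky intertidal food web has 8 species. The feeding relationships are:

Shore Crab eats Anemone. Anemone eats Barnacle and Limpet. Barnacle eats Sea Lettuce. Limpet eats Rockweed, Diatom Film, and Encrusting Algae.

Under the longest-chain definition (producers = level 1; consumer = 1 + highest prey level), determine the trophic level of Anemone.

Trophic level 3

Sea Lettuce is a producer → level 1.
Barnacle eats Sea Lettuce → level 2.
Anemone eats Barnacle (level 2); other prey at levels: Limpet 2 → level 3.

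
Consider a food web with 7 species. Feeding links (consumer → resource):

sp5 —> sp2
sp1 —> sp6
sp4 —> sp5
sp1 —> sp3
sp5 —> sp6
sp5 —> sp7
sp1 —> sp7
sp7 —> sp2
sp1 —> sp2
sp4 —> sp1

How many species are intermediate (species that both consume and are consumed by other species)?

Intermediate species (has both prey and predators): sp7, sp1, sp5.
Count: 3.

3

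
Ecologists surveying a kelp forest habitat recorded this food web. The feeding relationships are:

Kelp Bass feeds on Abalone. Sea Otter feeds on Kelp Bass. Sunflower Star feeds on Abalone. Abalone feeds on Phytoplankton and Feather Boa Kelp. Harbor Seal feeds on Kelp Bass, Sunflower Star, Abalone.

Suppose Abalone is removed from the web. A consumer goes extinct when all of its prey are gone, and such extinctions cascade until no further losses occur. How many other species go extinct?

4

Remove Abalone.
Round 1: Sunflower Star (all prey gone), Kelp Bass (all prey gone) → extinct.
Round 2: Harbor Seal (all prey gone), Sea Otter (all prey gone) → extinct.
No further losses. Total secondary extinctions: 4.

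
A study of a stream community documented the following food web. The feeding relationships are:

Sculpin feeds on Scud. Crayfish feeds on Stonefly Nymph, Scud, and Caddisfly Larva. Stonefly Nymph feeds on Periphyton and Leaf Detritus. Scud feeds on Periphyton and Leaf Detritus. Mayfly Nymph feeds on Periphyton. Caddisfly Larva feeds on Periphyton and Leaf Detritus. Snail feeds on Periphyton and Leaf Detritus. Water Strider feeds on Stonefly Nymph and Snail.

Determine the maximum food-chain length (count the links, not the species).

2 links

One longest chain: Leaf Detritus → Snail → Water Strider.
It has 3 species and 2 links.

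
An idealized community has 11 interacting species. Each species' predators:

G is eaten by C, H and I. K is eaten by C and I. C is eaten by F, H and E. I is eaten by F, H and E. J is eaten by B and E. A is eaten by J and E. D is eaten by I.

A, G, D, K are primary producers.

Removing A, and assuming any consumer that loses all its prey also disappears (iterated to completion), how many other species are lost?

2

Remove A.
Round 1: J (all prey gone) → extinct.
Round 2: B (all prey gone) → extinct.
No further losses. Total secondary extinctions: 2.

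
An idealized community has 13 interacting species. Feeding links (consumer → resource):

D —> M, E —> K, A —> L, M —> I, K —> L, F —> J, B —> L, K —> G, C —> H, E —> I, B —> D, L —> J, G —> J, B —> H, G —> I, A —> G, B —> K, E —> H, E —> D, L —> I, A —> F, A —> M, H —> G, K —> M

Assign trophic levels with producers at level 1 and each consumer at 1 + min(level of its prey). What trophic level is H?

I is a producer → level 1.
G eats I → level 2.
H eats G → level 3.
No prey of H is below level 2, so 3 is the minimum.

Trophic level 3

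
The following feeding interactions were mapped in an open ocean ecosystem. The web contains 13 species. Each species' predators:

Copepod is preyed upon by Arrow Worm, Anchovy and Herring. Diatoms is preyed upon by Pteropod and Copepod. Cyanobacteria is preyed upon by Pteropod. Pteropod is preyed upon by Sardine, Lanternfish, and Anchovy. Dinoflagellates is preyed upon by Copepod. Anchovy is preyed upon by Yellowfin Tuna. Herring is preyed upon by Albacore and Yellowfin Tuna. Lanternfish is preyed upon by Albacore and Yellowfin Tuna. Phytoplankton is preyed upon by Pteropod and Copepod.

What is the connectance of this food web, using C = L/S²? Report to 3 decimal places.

C = 0.101

The web has S = 13 species and L = 17 feeding links.
C = L / S² = 17 / 169 = 0.1006 ≈ 0.101.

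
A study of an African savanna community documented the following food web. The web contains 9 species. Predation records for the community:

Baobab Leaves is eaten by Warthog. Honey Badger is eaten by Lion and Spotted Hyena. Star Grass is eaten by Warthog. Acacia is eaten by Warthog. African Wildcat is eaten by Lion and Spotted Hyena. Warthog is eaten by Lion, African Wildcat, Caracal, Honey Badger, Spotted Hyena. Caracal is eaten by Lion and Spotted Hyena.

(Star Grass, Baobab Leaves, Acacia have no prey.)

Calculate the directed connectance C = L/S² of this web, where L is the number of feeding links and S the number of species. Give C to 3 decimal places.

C = 0.173

The web has S = 9 species and L = 14 feeding links.
C = L / S² = 14 / 81 = 0.1728 ≈ 0.173.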